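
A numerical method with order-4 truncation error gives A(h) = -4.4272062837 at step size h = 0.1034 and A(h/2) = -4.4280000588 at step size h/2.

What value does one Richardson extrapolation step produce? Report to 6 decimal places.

-4.428053

Leading term ∝ h^4; use weight 16 = 2^4.
2^4·A(h/2) = -70.8480009408; minus A(h) gives -66.4207946571.
Denominator 16 − 1 = 15.
(-66.4207946571) ÷ 15 = -4.4280529771
Gap between inputs: 7.938e-04; correction applied: −0.0000529183.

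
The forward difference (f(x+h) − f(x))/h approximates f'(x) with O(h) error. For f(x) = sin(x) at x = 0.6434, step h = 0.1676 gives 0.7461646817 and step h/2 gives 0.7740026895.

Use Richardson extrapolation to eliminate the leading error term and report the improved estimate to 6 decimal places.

0.801841

Method order is 1; weight 2^1 = 2.
Numerator 2*A(h/2) − A(h) = 2*0.7740026895 − 0.7461646817 = 0.8018406973
(2*0.7740026895 − 0.7461646817)/(2 − 1) = 0.8018406973
Correction |R − A(h/2)| = 2.784e-02; gap |A(h/2) − A(h)| = 2.784e-02.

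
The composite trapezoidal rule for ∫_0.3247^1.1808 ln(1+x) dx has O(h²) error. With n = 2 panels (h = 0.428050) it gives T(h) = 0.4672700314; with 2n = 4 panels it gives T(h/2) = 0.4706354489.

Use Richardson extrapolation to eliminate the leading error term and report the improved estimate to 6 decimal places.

Method order is 2; weight 2^2 = 4.
Numerator 4*A(h/2) − A(h) = 4*0.4706354489 − 0.4672700314 = 1.4152717642
Divide by 2^2 − 1 = 3.
(4*0.4706354489 − 0.4672700314)/(4 − 1) = 0.4717572547

0.471757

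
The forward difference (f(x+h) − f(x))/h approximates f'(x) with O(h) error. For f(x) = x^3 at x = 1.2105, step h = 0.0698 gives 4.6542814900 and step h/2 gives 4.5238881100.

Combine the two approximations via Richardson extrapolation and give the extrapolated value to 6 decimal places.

4.393495

With r = 1 the leading error scales as h^1, so the weight is 2^1 = 2.
2×4.5238881100 − 4.6542814900 = 4.3934947300
Denominator 2 − 1 = 1.
So the Richardson estimate is 4.3934947300.
Correction |R − A(h/2)| = 1.304e-01; gap |A(h/2) − A(h)| = 1.304e-01.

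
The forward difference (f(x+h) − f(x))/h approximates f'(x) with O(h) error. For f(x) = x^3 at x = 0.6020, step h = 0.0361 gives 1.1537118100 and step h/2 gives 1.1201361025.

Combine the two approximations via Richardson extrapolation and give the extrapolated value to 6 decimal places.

1.086560

With r = 1 the leading error scales as h^1, so the weight is 2^1 = 2.
2·1.1201361025 = 2.2402722050; subtract 1.1537118100 → 1.0865603950
R = 1.0865603950/1 = 1.0865603950
Shift from A(h/2): −0.0335757075.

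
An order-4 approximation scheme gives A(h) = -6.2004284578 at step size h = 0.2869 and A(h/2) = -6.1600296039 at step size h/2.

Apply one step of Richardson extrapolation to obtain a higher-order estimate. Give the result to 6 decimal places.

-6.157336

Order 4 gives 2^r = 16 and 2^r − 1 = 15.
16 × (-6.1600296039) − (-6.2004284578) = -92.3600452046
Divide by 2^4 − 1 = 15.
So the Richardson estimate is -6.1573363470.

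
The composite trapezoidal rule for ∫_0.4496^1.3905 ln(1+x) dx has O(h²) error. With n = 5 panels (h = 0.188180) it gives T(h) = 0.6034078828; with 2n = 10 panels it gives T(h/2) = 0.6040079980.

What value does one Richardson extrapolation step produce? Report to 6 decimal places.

0.604208

The method has order 2: 2^2 = 4.
4×0.6040079980 = 2.4160319920; 2.4160319920 − 0.6034078828 = 1.8126241092
Divide by 2^2 − 1 = 3.
R = 1.8126241092/3 = 0.6042080364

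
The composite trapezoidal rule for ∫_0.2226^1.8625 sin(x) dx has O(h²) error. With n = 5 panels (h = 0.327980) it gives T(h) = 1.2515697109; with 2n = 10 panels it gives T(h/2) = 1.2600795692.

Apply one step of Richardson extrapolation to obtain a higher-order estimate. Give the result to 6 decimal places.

Method order is 2; weight 2^2 = 4.
4*1.2600795692 − 1.2515697109 = 3.7887485659
Divide by 2^2 − 1 = 3.
So the Richardson estimate is 1.2629161886.
Shift from A(h/2): +0.0028366194.

1.262916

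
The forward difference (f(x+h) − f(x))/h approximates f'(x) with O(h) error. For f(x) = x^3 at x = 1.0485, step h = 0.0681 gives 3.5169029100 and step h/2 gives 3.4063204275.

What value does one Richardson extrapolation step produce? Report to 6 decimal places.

3.295738

The method has order 1: 2^1 = 2.
2×3.4063204275 − 3.5169029100 = 3.2957379450
Denominator 2 − 1 = 1.
3.2957379450 ÷ 1 = 3.2957379450
Gap between inputs: 1.106e-01; correction applied: −0.1105824825.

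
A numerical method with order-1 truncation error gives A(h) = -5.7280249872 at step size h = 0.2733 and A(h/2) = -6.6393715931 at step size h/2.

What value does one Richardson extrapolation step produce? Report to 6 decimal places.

Error is O(h^1); halving h shrinks it by 2^1 = 2.
2*(-6.6393715931) − (-5.7280249872) = -7.5507181990
(2*(-6.6393715931) − (-5.7280249872))/(2 − 1) = -7.5507181990

-7.550718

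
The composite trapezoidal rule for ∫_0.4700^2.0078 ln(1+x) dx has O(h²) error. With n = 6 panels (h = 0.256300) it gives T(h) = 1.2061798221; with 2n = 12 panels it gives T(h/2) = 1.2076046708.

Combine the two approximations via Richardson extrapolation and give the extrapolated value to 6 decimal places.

The method has order 2: 2^2 = 4.
4·1.2076046708 = 4.8304186832; 4.8304186832 − 1.2061798221 = 3.6242388611
(4·1.2076046708 − 1.2061798221)/(4 − 1) = 1.2080796204
Shift from A(h/2): +0.0004749496.

1.208080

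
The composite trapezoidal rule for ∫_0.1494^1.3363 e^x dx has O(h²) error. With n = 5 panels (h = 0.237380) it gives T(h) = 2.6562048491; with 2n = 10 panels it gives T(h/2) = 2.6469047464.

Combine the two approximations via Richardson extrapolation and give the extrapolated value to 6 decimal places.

2.643805

r = 2: numerator weight 4, denominator 3.
Weighted: 10.5876189856 − 2.6562048491 = 7.9314141365
R = 7.9314141365/3 = 2.6438047122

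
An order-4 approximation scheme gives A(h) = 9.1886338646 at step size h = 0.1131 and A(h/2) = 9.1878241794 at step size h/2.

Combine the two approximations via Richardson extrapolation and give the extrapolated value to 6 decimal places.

Error is O(h^4); halving h shrinks it by 2^4 = 16.
Difference of the inputs: 9.1878241794 − 9.1886338646 = -0.0008096852
Divide by 2^4 − 1 = 15: (-0.0008096852)/15 = -0.0000539790
R = A(h/2) + (A(h/2) − A(h))/15 = 9.1878241794 − 0.0000539790 = 9.1877702004

9.187770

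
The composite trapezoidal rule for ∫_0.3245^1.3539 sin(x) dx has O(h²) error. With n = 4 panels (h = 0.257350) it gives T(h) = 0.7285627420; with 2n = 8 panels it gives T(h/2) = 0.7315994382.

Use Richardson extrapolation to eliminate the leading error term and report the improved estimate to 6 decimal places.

With r = 2 the leading error scales as h^2, so the weight is 2^2 = 4.
Weighted: 2.9263977528 − 0.7285627420 = 2.1978350108
R = 2.1978350108/3 = 0.7326116703
Correction |R − A(h/2)| = 1.012e-03; gap |A(h/2) − A(h)| = 3.037e-03.

0.732612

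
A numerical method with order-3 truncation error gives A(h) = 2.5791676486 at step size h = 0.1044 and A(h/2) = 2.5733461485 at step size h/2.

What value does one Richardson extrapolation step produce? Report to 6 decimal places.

Method order is 3; weight 2^3 = 8.
Numerator 8*A(h/2) − A(h) = 8*2.5733461485 − 2.5791676486 = 18.0076015394
Denominator 8 − 1 = 7.
18.0076015394 ÷ 7 = 2.5725145056

2.572515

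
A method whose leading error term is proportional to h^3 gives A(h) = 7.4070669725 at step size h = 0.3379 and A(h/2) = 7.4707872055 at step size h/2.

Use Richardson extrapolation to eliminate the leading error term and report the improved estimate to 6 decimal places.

7.479890

r = 3, so 2^r = 8.
8 × 7.4707872055 = 59.7662976440; subtract 7.4070669725 → 52.3592306715
Divide by 2^3 − 1 = 7.
52.3592306715 ÷ 7 = 7.4798900959
Shift from A(h/2): +0.0091028904.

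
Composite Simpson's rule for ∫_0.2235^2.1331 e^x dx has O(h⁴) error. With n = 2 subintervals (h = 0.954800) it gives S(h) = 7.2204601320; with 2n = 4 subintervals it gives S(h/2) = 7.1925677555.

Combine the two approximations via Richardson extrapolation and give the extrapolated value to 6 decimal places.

7.190708

Method order is 4; weight 2^4 = 16.
2^4×A(h/2) = 115.0810840880; minus A(h) gives 107.8606239560.
Extrapolated: 107.8606239560 / 15 = 7.1907082637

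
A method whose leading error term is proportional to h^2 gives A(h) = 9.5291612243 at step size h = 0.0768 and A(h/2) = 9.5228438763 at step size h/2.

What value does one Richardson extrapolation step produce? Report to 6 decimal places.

r = 2, so 2^r = 4.
4 × 9.5228438763 − 9.5291612243 = 28.5622142809
Divide by 2^2 − 1 = 3.
28.5622142809 ÷ 3 = 9.5207380936

9.520738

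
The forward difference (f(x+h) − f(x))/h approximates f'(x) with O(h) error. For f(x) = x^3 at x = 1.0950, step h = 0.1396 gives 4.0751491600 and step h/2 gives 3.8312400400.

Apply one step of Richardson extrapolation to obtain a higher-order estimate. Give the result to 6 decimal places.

3.587331

With r = 1 the leading error scales as h^1, so the weight is 2^1 = 2.
2·3.8312400400 = 7.6624800800; subtract 4.0751491600 → 3.5873309200
Denominator 2 − 1 = 1.
3.5873309200 ÷ 1 = 3.5873309200
Correction |R − A(h/2)| = 2.439e-01; gap |A(h/2) − A(h)| = 2.439e-01.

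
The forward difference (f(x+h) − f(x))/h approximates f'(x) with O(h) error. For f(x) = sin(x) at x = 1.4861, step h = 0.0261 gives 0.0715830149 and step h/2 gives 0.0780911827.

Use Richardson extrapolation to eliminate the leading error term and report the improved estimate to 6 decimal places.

r = 1, so 2^r = 2.
2*0.0780911827 = 0.1561823654; subtract 0.0715830149 → 0.0845993505
0.0845993505 ÷ 1 = 0.0845993505
Gap between inputs: 6.508e-03; correction applied: +0.0065081678.

0.084599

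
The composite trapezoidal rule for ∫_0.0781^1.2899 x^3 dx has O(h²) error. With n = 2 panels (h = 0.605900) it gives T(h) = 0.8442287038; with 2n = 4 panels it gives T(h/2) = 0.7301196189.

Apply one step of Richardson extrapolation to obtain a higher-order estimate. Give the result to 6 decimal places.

0.692083

With r = 2 the leading error scales as h^2, so the weight is 2^2 = 4.
Numerator 4*A(h/2) − A(h) = 4*0.7301196189 − 0.8442287038 = 2.0762497718
Extrapolated: 2.0762497718 / 3 = 0.6920832573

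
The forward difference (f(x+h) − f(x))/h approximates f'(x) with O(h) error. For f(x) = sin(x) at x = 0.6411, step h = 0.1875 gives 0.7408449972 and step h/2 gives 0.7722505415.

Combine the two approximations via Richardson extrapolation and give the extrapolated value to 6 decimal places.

0.803656

The method has order 1: 2^1 = 2.
2 × 0.7722505415 − 0.7408449972 = 0.8036560858
Divide by 2^1 − 1 = 1.
R = 0.8036560858/1 = 0.8036560858
Correction |R − A(h/2)| = 3.141e-02; gap |A(h/2) − A(h)| = 3.141e-02.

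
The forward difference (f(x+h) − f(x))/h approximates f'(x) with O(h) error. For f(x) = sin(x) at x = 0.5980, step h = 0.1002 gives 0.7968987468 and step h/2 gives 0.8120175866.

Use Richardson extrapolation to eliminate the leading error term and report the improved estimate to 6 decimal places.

0.827136

r = 1, so 2^r = 2.
Weighted: 1.6240351732 − 0.7968987468 = 0.8271364264
Extrapolated: 0.8271364264 / 1 = 0.8271364264
Shift from A(h/2): +0.0151188398.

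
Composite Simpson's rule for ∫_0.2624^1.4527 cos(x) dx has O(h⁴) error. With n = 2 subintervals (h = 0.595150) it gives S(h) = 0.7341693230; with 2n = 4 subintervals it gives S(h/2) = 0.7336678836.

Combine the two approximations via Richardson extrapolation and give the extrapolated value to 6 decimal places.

0.733634

With r = 4 the leading error scales as h^4, so the weight is 2^4 = 16.
16×0.7336678836 = 11.7386861376; 11.7386861376 − 0.7341693230 = 11.0045168146
Denominator 16 − 1 = 15.
So the Richardson estimate is 0.7336344543.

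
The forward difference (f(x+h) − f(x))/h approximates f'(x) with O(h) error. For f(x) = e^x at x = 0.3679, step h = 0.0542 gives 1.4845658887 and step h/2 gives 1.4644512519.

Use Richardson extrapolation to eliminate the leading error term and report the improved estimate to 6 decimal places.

1.444337

Error is O(h^1); halving h shrinks it by 2^1 = 2.
Weighted: 2.9289025038 − 1.4845658887 = 1.4443366151
Denominator 2 − 1 = 1.
(2·1.4644512519 − 1.4845658887)/(2 − 1) = 1.4443366151
Gap between inputs: 2.011e-02; correction applied: −0.0201146368.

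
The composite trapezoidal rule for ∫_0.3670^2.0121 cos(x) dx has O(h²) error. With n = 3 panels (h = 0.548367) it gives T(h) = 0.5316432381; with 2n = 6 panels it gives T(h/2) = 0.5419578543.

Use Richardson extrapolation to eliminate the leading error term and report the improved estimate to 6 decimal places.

Order 2 gives 2^r = 4 and 2^r − 1 = 3.
Top: 4(0.5419578543) − (0.5316432381) = 1.6361881791
Divide by 2^2 − 1 = 3.
1.6361881791 ÷ 3 = 0.5453960597

0.545396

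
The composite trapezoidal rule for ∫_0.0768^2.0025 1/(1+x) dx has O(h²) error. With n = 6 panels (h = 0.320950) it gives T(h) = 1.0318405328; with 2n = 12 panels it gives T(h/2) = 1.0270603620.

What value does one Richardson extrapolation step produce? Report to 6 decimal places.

1.025467

Order 2 gives 2^r = 4 and 2^r − 1 = 3.
Top: 4(1.0270603620) − (1.0318405328) = 3.0764009152
(4×1.0270603620 − 1.0318405328)/(4 − 1) = 1.0254669717
Correction |R − A(h/2)| = 1.593e-03; gap |A(h/2) − A(h)| = 4.780e-03.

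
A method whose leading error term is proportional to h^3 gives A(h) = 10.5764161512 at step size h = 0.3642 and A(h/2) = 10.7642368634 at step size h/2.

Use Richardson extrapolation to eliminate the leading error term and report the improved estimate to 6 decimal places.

With r = 3 the leading error scales as h^3, so the weight is 2^3 = 8.
8·10.7642368634 = 86.1138949072; 86.1138949072 − 10.5764161512 = 75.5374787560
Denominator 8 − 1 = 7.
75.5374787560 ÷ 7 = 10.7910683937
Shift from A(h/2): +0.0268315303.

10.791068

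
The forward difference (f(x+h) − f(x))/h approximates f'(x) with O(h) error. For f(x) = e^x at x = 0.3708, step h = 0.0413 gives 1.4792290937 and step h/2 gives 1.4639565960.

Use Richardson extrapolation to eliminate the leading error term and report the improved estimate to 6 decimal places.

1.448684

Method order is 1; weight 2^1 = 2.
Weighted: 2.9279131920 − 1.4792290937 = 1.4486840983
R = 1.4486840983/1 = 1.4486840983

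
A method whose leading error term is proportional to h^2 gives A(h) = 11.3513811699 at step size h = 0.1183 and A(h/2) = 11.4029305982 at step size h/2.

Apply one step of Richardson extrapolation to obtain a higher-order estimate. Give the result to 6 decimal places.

11.420114

r = 2: numerator weight 4, denominator 3.
4 × 11.4029305982 − 11.3513811699 = 34.2603412229
Denominator 4 − 1 = 3.
34.2603412229 ÷ 3 = 11.4201137410
Shift from A(h/2): +0.0171831428.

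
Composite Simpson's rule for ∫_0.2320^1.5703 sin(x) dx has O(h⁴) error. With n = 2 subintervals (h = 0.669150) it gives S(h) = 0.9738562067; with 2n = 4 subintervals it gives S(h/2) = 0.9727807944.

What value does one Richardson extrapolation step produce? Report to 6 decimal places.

0.972709

Error is O(h^4); halving h shrinks it by 2^4 = 16.
A(h/2) − A(h) = 0.9727807944 − 0.9738562067 = -0.0010754123
Correction (A(h/2) − A(h))/(16 − 1) = (-0.0010754123)/15 = -0.0000716942
R = A(h/2) + (A(h/2) − A(h))/15 = 0.9727807944 − 0.0000716942 = 0.9727091002
Shift from A(h/2): −0.0000716942.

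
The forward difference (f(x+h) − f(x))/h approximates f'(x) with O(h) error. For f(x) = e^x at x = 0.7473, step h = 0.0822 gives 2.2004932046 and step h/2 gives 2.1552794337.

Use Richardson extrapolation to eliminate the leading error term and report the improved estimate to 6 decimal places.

Method order is 1; weight 2^1 = 2.
Difference of the inputs: 2.1552794337 − 2.2004932046 = -0.0452137709
Divide by 2^1 − 1 = 1: (-0.0452137709)/1 = -0.0452137709
R = 2.1552794337 − 0.0452137709 = 2.1100656628
Gap between inputs: 4.521e-02; correction applied: −0.0452137709.

2.110066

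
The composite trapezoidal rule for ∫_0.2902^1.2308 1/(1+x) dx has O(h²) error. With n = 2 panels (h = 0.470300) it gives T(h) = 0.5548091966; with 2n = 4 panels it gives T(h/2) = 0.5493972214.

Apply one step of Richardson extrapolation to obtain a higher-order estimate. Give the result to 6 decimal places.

Method order is 2; weight 2^2 = 4.
4×0.5493972214 = 2.1975888856; 2.1975888856 − 0.5548091966 = 1.6427796890
Divide by 2^2 − 1 = 3.
Result: 0.5475932297

0.547593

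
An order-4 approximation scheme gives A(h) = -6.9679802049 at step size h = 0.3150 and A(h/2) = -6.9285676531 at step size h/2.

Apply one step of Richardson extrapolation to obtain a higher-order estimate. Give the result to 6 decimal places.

-6.925940

Method order is 4; weight 2^4 = 16.
Weighted: (-110.8570824496) − (-6.9679802049) = -103.8891022447
Divide by 2^4 − 1 = 15.
Extrapolated: (-103.8891022447) / 15 = -6.9259401496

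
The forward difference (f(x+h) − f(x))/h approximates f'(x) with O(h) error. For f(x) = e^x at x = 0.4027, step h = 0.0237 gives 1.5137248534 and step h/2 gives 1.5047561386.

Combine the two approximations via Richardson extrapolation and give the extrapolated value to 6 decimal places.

1.495787

Method order is 1; weight 2^1 = 2.
2*1.5047561386 = 3.0095122772; 3.0095122772 − 1.5137248534 = 1.4957874238
1.4957874238 ÷ 1 = 1.4957874238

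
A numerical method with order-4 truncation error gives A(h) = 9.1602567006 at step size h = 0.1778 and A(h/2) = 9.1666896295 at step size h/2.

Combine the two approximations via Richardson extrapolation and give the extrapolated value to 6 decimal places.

9.167118

Method order is 4; weight 2^4 = 16.
2^4*A(h/2) = 146.6670340720; minus A(h) gives 137.5067773714.
Divide by 2^4 − 1 = 15.
Extrapolated: 137.5067773714 / 15 = 9.1671184914
Gap between inputs: 6.433e-03; correction applied: +0.0004288619.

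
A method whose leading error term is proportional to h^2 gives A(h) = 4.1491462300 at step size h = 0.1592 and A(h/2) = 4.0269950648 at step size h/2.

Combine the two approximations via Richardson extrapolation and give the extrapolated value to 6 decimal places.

3.986278

Method order is 2; weight 2^2 = 4.
Weighted: 16.1079802592 − 4.1491462300 = 11.9588340292
Divide by 2^2 − 1 = 3.
11.9588340292 ÷ 3 = 3.9862780097
Shift from A(h/2): −0.0407170551.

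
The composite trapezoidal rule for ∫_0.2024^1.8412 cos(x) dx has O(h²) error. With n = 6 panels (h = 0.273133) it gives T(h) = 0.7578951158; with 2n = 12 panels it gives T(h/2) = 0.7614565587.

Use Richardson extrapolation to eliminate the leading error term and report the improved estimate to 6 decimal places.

0.762644

Order 2 gives 2^r = 4 and 2^r − 1 = 3.
4·0.7614565587 − 0.7578951158 = 2.2879311190
Denominator 4 − 1 = 3.
2.2879311190 ÷ 3 = 0.7626437063
Shift from A(h/2): +0.0011871476.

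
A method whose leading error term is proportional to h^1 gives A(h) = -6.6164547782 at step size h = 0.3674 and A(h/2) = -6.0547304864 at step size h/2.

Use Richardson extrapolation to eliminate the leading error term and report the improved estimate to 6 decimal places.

The method has order 1: 2^1 = 2.
2 × (-6.0547304864) − (-6.6164547782) = -5.4930061946
R = (-5.4930061946)/1 = -5.4930061946
Correction |R − A(h/2)| = 5.617e-01; gap |A(h/2) − A(h)| = 5.617e-01.

-5.493006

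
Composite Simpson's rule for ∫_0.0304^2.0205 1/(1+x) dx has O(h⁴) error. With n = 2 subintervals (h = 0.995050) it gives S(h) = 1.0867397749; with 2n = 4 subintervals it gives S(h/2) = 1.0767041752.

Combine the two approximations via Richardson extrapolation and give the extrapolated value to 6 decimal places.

1.076035

r = 4: numerator weight 16, denominator 15.
Top: 16(1.0767041752) − (1.0867397749) = 16.1405270283
16.1405270283 ÷ 15 = 1.0760351352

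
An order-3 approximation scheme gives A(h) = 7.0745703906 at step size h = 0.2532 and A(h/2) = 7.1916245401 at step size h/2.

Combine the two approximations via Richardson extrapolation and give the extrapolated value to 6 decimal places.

7.208347

The method has order 3: 2^3 = 8.
8·7.1916245401 − 7.0745703906 = 50.4584259302
R = 50.4584259302/7 = 7.2083465615
Gap between inputs: 1.171e-01; correction applied: +0.0167220214.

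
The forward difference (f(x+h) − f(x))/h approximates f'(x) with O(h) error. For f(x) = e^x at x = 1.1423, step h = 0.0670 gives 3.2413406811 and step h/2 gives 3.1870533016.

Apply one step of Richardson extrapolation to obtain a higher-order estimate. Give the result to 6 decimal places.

Method order is 1; weight 2^1 = 2.
Difference of the inputs: 3.1870533016 − 3.2413406811 = -0.0542873795
Divide by 2^1 − 1 = 1: (-0.0542873795)/1 = -0.0542873795
R = A(h/2) + (A(h/2) − A(h))/1 = 3.1870533016 − 0.0542873795 = 3.1327659221
Gap between inputs: 5.429e-02; correction applied: −0.0542873795.

3.132766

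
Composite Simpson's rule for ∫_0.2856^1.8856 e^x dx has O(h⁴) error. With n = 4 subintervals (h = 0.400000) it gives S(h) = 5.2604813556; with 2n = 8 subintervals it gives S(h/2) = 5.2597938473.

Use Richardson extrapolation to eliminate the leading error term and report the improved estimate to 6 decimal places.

Method order is 4; weight 2^4 = 16.
16 × 5.2597938473 = 84.1567015568; 84.1567015568 − 5.2604813556 = 78.8962202012
(16 × 5.2597938473 − 5.2604813556)/(16 − 1) = 5.2597480134
Shift from A(h/2): −0.0000458339.

5.259748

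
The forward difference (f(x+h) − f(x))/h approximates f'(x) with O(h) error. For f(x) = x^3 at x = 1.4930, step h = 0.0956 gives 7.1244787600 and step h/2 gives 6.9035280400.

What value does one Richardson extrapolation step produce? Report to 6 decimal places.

With r = 1 the leading error scales as h^1, so the weight is 2^1 = 2.
A(h/2) − A(h) = 6.9035280400 − 7.1244787600 = -0.2209507200
Correction (A(h/2) − A(h))/(2 − 1) = (-0.2209507200)/1 = -0.2209507200
R = A(h/2) + (A(h/2) − A(h))/1 = 6.9035280400 − 0.2209507200 = 6.6825773200
Gap between inputs: 2.210e-01; correction applied: −0.2209507200.

6.682577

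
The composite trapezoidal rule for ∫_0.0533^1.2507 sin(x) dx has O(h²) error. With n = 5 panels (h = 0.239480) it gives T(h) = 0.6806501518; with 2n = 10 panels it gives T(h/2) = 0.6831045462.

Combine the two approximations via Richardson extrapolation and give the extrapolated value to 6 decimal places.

r = 2: numerator weight 4, denominator 3.
Weighted: 2.7324181848 − 0.6806501518 = 2.0517680330
(4×0.6831045462 − 0.6806501518)/(4 − 1) = 0.6839226777

0.683923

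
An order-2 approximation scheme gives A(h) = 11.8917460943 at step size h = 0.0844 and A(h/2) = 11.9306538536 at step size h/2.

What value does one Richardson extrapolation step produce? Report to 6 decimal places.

11.943623

Order 2 gives 2^r = 4 and 2^r − 1 = 3.
4 × 11.9306538536 = 47.7226154144; subtract 11.8917460943 → 35.8308693201
(4 × 11.9306538536 − 11.8917460943)/(4 − 1) = 11.9436231067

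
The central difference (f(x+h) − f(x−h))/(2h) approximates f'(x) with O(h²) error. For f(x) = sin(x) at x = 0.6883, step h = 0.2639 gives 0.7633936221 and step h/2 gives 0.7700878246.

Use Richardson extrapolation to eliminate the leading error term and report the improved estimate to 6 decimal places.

0.772319

r = 2: numerator weight 4, denominator 3.
4 × 0.7700878246 − 0.7633936221 = 2.3169576763
Denominator 4 − 1 = 3.
Extrapolated: 2.3169576763 / 3 = 0.7723192254
Shift from A(h/2): +0.0022314008.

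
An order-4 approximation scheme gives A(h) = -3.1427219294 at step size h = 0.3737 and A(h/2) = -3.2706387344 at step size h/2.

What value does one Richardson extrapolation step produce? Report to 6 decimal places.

-3.279167

Order 4 gives 2^r = 16 and 2^r − 1 = 15.
Top: 16(-3.2706387344) − (-3.1427219294) = -49.1874978210
R = (-49.1874978210)/15 = -3.2791665214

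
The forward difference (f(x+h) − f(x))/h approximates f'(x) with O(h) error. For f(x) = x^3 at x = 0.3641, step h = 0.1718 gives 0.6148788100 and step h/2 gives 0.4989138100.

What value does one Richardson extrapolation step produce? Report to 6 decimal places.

0.382949

The method has order 1: 2^1 = 2.
Weighted: 0.9978276200 − 0.6148788100 = 0.3829488100
(2 × 0.4989138100 − 0.6148788100)/(2 − 1) = 0.3829488100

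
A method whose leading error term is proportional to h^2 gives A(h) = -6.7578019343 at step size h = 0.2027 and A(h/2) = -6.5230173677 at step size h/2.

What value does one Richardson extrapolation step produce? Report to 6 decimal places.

-6.444756

r = 2: numerator weight 4, denominator 3.
Weighted: (-26.0920694708) − (-6.7578019343) = -19.3342675365
Extrapolated: (-19.3342675365) / 3 = -6.4447558455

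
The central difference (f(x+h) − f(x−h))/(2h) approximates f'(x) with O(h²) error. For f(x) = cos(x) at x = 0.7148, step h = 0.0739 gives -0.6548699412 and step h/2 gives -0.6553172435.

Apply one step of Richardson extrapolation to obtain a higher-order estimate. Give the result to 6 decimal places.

-0.655466

The method has order 2: 2^2 = 4.
Numerator 4*A(h/2) − A(h) = 4*(-0.6553172435) − (-0.6548699412) = -1.9663990328
Extrapolated: (-1.9663990328) / 3 = -0.6554663443
Shift from A(h/2): −0.0001491008.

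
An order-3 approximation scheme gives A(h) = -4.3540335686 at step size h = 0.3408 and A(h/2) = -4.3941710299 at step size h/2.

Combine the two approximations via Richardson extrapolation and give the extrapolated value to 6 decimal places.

-4.399905

The method has order 3: 2^3 = 8.
Numerator 8·A(h/2) − A(h) = 8·(-4.3941710299) − (-4.3540335686) = -30.7993346706
Divide by 2^3 − 1 = 7.
(-30.7993346706) ÷ 7 = -4.3999049529
Shift from A(h/2): −0.0057339230.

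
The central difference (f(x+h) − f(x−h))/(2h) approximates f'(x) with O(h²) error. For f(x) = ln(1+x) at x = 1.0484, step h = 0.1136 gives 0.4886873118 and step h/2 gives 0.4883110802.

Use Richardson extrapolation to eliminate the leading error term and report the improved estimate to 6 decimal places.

0.488186

The method has order 2: 2^2 = 4.
Weighted: 1.9532443208 − 0.4886873118 = 1.4645570090
Divide by 2^2 − 1 = 3.
(4 × 0.4883110802 − 0.4886873118)/(4 − 1) = 0.4881856697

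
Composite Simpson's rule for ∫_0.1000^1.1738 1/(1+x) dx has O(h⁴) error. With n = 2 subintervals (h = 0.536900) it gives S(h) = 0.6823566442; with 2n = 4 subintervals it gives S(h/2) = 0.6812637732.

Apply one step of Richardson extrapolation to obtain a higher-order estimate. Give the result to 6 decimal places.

Error is O(h^4); halving h shrinks it by 2^4 = 16.
16 × 0.6812637732 = 10.9002203712; 10.9002203712 − 0.6823566442 = 10.2178637270
Divide by 2^4 − 1 = 15.
R = 10.2178637270/15 = 0.6811909151
Shift from A(h/2): −0.0000728581.

0.681191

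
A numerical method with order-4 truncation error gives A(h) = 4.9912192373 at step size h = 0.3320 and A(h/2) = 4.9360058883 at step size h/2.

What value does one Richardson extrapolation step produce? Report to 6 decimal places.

4.932325

With r = 4 the leading error scales as h^4, so the weight is 2^4 = 16.
A(h/2) − A(h) = 4.9360058883 − 4.9912192373 = -0.0552133490
Correction (A(h/2) − A(h))/(16 − 1) = (-0.0552133490)/15 = -0.0036808899
R = A(h/2) + (A(h/2) − A(h))/15 = 4.9360058883 − 0.0036808899 = 4.9323249984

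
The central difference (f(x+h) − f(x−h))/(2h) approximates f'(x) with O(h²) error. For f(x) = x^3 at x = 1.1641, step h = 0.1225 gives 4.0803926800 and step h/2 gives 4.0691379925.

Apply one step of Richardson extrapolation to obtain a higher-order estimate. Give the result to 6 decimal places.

4.065386

The method has order 2: 2^2 = 4.
Numerator 4 × A(h/2) − A(h) = 4 × 4.0691379925 − 4.0803926800 = 12.1961592900
Denominator 4 − 1 = 3.
Result: 4.0653864300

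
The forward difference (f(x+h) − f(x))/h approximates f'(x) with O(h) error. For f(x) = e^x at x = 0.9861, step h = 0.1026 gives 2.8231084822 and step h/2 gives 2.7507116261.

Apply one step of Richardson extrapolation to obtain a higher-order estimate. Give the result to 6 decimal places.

2.678315

The method has order 1: 2^1 = 2.
Difference of the inputs: 2.7507116261 − 2.8231084822 = -0.0723968561
Divide by 2^1 − 1 = 1: (-0.0723968561)/1 = -0.0723968561
R = A(h/2) + (A(h/2) − A(h))/1 = 2.7507116261 − 0.0723968561 = 2.6783147700
Gap between inputs: 7.240e-02; correction applied: −0.0723968561.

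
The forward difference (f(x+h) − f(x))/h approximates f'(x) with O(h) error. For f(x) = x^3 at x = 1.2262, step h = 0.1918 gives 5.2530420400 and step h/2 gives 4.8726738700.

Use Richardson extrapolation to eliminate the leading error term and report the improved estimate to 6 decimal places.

4.492306

r = 1, so 2^r = 2.
2^1·A(h/2) = 9.7453477400; minus A(h) gives 4.4923057000.
4.4923057000 ÷ 1 = 4.4923057000
Shift from A(h/2): −0.3803681700.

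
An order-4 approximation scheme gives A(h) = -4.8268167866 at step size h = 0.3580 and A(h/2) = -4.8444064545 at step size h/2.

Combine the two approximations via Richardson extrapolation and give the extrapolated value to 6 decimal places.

With r = 4 the leading error scales as h^4, so the weight is 2^4 = 16.
Numerator 16×A(h/2) − A(h) = 16×(-4.8444064545) − (-4.8268167866) = -72.6836864854
(-72.6836864854) ÷ 15 = -4.8455790990

-4.845579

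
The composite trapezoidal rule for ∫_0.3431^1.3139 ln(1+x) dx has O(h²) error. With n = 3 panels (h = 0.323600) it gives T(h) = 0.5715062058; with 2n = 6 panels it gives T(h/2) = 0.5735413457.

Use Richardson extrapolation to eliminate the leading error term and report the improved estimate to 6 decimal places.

Order 2 gives 2^r = 4 and 2^r − 1 = 3.
Top: 4(0.5735413457) − (0.5715062058) = 1.7226591770
Denominator 4 − 1 = 3.
Result: 0.5742197257
Gap between inputs: 2.035e-03; correction applied: +0.0006783800.

0.574220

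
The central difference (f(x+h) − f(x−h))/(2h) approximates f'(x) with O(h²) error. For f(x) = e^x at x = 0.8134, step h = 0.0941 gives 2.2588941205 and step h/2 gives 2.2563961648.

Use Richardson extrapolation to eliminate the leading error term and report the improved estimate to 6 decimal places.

r = 2, so 2^r = 4.
Difference of the inputs: 2.2563961648 − 2.2588941205 = -0.0024979557
Correction (A(h/2) − A(h))/(4 − 1) = (-0.0024979557)/3 = -0.0008326519
R = 2.2563961648 − 0.0008326519 = 2.2555635129
Gap between inputs: 2.498e-03; correction applied: −0.0008326519.

2.255564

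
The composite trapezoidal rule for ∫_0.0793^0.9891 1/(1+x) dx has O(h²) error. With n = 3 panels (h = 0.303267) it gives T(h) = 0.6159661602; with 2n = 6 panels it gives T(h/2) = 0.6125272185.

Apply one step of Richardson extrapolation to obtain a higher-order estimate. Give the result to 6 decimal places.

r = 2, so 2^r = 4.
4*0.6125272185 = 2.4501088740; subtract 0.6159661602 → 1.8341427138
(4*0.6125272185 − 0.6159661602)/(4 − 1) = 0.6113809046
Gap between inputs: 3.439e-03; correction applied: −0.0011463139.

0.611381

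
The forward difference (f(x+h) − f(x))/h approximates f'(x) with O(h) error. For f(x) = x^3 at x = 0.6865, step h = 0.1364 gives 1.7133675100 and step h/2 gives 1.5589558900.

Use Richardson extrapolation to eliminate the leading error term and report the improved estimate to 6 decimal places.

1.404544

r = 1: numerator weight 2, denominator 1.
Top: 2(1.5589558900) − (1.7133675100) = 1.4045442700
Divide by 2^1 − 1 = 1.
R = 1.4045442700/1 = 1.4045442700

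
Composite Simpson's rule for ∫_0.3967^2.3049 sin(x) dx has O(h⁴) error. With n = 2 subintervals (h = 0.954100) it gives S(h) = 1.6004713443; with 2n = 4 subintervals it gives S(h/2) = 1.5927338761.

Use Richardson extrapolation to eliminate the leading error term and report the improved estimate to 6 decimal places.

Order 4 gives 2^r = 16 and 2^r − 1 = 15.
16·1.5927338761 − 1.6004713443 = 23.8832706733
23.8832706733 ÷ 15 = 1.5922180449

1.592218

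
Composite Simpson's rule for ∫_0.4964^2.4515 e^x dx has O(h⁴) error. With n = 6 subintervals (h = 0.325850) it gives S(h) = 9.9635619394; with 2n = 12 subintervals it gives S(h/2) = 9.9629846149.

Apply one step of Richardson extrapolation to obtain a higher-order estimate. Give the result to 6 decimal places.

The method has order 4: 2^4 = 16.
Weighted: 159.4077538384 − 9.9635619394 = 149.4441918990
Extrapolated: 149.4441918990 / 15 = 9.9629461266

9.962946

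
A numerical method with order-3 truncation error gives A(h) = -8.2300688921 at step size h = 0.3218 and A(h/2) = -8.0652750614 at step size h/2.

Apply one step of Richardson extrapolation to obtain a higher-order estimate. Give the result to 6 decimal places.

Leading term ∝ h^3; use weight 8 = 2^3.
2^3·A(h/2) = -64.5222004912; minus A(h) gives -56.2921315991.
Denominator 8 − 1 = 7.
Extrapolated: (-56.2921315991) / 7 = -8.0417330856
Gap between inputs: 1.648e-01; correction applied: +0.0235419758.

-8.041733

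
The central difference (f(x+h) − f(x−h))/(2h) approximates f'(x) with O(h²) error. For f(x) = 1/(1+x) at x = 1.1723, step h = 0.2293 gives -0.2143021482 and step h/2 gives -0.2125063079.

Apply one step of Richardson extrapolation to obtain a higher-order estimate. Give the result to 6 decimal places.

-0.211908

r = 2, so 2^r = 4.
2^2 × A(h/2) = -0.8500252316; minus A(h) gives -0.6357230834.
Extrapolated: (-0.6357230834) / 3 = -0.2119076945
Gap between inputs: 1.796e-03; correction applied: +0.0005986134.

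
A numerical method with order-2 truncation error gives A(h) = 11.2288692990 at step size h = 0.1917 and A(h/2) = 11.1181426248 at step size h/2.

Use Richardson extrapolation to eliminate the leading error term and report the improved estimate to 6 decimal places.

11.081234

Leading term ∝ h^2; use weight 4 = 2^2.
4·11.1181426248 = 44.4725704992; 44.4725704992 − 11.2288692990 = 33.2437012002
Denominator 4 − 1 = 3.
R = 33.2437012002/3 = 11.0812337334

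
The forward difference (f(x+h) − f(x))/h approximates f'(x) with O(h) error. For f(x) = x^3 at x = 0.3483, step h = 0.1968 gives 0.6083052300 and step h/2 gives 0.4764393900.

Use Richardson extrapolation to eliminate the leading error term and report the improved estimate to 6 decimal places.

r = 1: numerator weight 2, denominator 1.
2 × 0.4764393900 = 0.9528787800; 0.9528787800 − 0.6083052300 = 0.3445735500
Divide by 2^1 − 1 = 1.
Extrapolated: 0.3445735500 / 1 = 0.3445735500
Correction |R − A(h/2)| = 1.319e-01; gap |A(h/2) − A(h)| = 1.319e-01.

0.344574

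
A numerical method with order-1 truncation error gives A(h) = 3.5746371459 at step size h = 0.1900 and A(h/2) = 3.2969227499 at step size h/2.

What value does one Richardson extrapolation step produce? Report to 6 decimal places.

3.019208

Leading term ∝ h^1; use weight 2 = 2^1.
2·3.2969227499 = 6.5938454998; subtract 3.5746371459 → 3.0192083539
Divide by 2^1 − 1 = 1.
3.0192083539 ÷ 1 = 3.0192083539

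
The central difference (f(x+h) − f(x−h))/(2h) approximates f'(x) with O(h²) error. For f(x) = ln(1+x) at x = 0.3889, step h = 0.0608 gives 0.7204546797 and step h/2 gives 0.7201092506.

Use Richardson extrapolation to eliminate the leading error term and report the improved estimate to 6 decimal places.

0.719994

r = 2: numerator weight 4, denominator 3.
Numerator 4 × A(h/2) − A(h) = 4 × 0.7201092506 − 0.7204546797 = 2.1599823227
Denominator 4 − 1 = 3.
So the Richardson estimate is 0.7199941076.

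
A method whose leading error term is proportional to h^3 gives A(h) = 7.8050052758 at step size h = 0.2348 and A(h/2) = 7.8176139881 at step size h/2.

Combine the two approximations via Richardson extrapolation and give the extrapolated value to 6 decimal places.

7.819415

The method has order 3: 2^3 = 8.
8*7.8176139881 − 7.8050052758 = 54.7359066290
R = 54.7359066290/7 = 7.8194152327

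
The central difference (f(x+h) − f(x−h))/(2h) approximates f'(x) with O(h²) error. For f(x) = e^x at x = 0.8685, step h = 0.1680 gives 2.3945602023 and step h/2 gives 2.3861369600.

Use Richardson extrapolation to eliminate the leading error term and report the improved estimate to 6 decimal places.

2.383329

r = 2, so 2^r = 4.
4*2.3861369600 = 9.5445478400; subtract 2.3945602023 → 7.1499876377
Divide by 2^2 − 1 = 3.
(4*2.3861369600 − 2.3945602023)/(4 − 1) = 2.3833292126
Correction |R − A(h/2)| = 2.808e-03; gap |A(h/2) − A(h)| = 8.423e-03.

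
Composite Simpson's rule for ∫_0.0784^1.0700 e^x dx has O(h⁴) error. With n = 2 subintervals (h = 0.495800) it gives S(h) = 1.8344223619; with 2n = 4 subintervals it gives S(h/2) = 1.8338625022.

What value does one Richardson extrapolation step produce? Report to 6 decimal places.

r = 4, so 2^r = 16.
Weighted: 29.3418000352 − 1.8344223619 = 27.5073776733
(16 × 1.8338625022 − 1.8344223619)/(16 − 1) = 1.8338251782

1.833825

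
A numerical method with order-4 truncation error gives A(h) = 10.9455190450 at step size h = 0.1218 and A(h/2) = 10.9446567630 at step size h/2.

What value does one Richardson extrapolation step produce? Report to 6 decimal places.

The method has order 4: 2^4 = 16.
2^4*A(h/2) = 175.1145082080; minus A(h) gives 164.1689891630.
Extrapolated: 164.1689891630 / 15 = 10.9445992775
Shift from A(h/2): −0.0000574855.

10.944599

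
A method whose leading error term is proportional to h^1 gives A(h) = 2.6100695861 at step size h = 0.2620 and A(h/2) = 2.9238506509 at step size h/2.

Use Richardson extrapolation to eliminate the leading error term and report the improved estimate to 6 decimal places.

With r = 1 the leading error scales as h^1, so the weight is 2^1 = 2.
Numerator 2×A(h/2) − A(h) = 2×2.9238506509 − 2.6100695861 = 3.2376317157
3.2376317157 ÷ 1 = 3.2376317157
Gap between inputs: 3.138e-01; correction applied: +0.3137810648.

3.237632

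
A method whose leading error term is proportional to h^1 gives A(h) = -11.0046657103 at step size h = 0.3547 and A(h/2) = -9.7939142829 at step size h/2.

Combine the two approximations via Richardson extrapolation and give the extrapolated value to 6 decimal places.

-8.583163

r = 1, so 2^r = 2.
2 × (-9.7939142829) = -19.5878285658; (-19.5878285658) − (-11.0046657103) = -8.5831628555
Divide by 2^1 − 1 = 1.
(-8.5831628555) ÷ 1 = -8.5831628555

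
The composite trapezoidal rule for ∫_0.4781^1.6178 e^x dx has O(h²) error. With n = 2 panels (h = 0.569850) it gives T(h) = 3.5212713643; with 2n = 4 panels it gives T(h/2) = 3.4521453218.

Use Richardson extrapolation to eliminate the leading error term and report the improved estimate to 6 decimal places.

3.429103

Error is O(h^2); halving h shrinks it by 2^2 = 4.
4·3.4521453218 = 13.8085812872; subtract 3.5212713643 → 10.2873099229
10.2873099229 ÷ 3 = 3.4291033076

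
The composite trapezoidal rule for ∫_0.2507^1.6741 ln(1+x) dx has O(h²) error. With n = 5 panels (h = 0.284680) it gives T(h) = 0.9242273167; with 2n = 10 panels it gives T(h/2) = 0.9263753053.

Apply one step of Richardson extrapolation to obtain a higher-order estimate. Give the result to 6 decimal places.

0.927091

Leading term ∝ h^2; use weight 4 = 2^2.
Difference of the inputs: 0.9263753053 − 0.9242273167 = 0.0021479886
Correction (A(h/2) − A(h))/(4 − 1) = 0.0021479886/3 = 0.0007159962
R = A(h/2) + (A(h/2) − A(h))/3 = 0.9263753053 + 0.0007159962 = 0.9270913015
Gap between inputs: 2.148e-03; correction applied: +0.0007159962.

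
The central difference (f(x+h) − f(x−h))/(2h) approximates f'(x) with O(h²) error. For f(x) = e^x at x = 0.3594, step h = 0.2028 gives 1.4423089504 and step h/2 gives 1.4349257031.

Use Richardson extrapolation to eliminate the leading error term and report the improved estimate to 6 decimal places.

r = 2, so 2^r = 4.
A(h/2) − A(h) = 1.4349257031 − 1.4423089504 = -0.0073832473
Correction (A(h/2) − A(h))/(4 − 1) = (-0.0073832473)/3 = -0.0024610824
R = 1.4349257031 − 0.0024610824 = 1.4324646207
Shift from A(h/2): −0.0024610824.

1.432465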